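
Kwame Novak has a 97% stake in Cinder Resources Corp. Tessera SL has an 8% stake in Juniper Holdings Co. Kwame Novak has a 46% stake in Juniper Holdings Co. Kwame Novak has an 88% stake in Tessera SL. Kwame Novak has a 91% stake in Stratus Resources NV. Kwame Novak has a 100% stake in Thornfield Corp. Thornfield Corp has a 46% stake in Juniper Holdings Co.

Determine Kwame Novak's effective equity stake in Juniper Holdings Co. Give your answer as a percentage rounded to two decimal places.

Kwame reaches Juniper along 3 paths.
Direct stake: 46% = 46%.
Via Tessera: 88% × 8% = 7.04%.
Via Thornfield: 100% × 46% = 46%.
Total: 46% + 7.04% + 46% = 99.04%.

99.04%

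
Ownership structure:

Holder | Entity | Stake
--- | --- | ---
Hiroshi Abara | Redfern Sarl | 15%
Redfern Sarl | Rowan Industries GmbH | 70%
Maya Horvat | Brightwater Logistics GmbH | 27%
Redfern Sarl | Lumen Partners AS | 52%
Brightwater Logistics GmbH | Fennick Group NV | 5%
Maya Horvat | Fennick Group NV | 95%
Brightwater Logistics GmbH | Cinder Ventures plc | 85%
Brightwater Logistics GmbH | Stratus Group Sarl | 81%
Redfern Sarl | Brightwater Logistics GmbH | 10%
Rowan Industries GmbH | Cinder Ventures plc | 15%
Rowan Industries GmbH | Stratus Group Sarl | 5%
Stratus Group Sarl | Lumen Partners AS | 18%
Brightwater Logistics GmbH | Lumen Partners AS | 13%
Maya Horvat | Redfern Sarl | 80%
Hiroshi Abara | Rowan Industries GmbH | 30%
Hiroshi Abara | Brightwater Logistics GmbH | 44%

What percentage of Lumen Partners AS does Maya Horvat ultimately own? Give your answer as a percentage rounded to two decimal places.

51.76%

Maya reaches Lumen along 6 paths.
Via Redfern: 80% × 52% = 41.6%.
Via Brightwater: 27% × 13% = 3.51%.
Via Redfern → Brightwater: 80% × 10% × 13% = 1.04%.
Via Brightwater → Stratus: 27% × 81% × 18% = 3.9366%.
Via Redfern → Brightwater → Stratus: 80% × 10% × 81% × 18% = 1.1664%.
Via Redfern → Rowan → Stratus: 80% × 70% × 5% × 18% = 0.504%.
Total: 41.6% + 3.51% + 1.04% + 3.9366% + 1.1664% + 0.504% = 51.757%.
Rounded: 51.76%.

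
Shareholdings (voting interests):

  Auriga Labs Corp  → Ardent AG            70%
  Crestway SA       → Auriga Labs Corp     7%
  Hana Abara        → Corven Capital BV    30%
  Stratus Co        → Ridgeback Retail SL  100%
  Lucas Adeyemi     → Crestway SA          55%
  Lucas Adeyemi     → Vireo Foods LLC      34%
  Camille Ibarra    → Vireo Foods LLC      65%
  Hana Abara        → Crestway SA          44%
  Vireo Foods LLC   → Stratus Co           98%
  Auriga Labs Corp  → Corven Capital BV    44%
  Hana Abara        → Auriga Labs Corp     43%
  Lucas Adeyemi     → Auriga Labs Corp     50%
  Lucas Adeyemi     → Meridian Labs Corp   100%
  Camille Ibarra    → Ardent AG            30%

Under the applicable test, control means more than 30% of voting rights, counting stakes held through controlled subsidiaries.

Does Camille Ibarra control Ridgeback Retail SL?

Yes

Camille holds 65% of Vireo, so Camille controls Vireo.
Vireo holds 98% of Stratus, so Camille controls Stratus.
Stratus holds 100% of Ridgeback, so Camille controls Ridgeback.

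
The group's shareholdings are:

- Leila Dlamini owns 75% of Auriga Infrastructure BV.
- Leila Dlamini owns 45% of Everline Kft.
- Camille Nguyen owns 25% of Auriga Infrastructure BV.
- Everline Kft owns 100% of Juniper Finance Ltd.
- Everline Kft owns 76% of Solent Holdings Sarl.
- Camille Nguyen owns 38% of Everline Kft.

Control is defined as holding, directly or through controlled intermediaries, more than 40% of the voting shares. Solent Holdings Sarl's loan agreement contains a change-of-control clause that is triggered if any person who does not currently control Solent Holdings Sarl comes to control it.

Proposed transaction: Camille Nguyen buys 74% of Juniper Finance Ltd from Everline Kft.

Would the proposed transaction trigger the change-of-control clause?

The purchase adds only to Camille's holdings (Everline's stake shrinks), so Camille is the only person who could newly come to control Solent.
Camille's largest direct stake is 38% in Everline, which does not meet the threshold, so Camille controls no company.
Neither Camille nor any entity Camille controls holds any voting interest in Solent.
So before the transaction, Camille does not control Solent.
After the purchase, Camille holds 74% of Juniper directly, and Everline's stake falls to 26%.
Camille holds 74% of Juniper, so Camille controls Juniper.
After the transaction, neither Camille nor any entity Camille controls holds a voting interest in Solent, so Camille still does not control it.
No new person acquires control, so the clause is not triggered.

No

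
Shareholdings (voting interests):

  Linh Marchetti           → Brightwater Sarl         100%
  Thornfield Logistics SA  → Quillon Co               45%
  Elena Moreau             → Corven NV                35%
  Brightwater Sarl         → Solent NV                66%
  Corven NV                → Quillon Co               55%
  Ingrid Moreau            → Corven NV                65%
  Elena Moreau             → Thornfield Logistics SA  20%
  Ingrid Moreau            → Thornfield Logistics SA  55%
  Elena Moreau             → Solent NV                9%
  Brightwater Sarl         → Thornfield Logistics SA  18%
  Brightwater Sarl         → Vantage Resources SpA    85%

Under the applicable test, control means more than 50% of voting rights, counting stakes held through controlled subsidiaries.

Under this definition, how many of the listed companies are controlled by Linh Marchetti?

3

Linh holds 100% of Brightwater, so Linh controls Brightwater.
Brightwater holds 85% of Vantage, so Linh controls Vantage.
Brightwater holds 66% of Solent, so Linh controls Solent.
No other company's threshold is met.
Linh controls 3 companies.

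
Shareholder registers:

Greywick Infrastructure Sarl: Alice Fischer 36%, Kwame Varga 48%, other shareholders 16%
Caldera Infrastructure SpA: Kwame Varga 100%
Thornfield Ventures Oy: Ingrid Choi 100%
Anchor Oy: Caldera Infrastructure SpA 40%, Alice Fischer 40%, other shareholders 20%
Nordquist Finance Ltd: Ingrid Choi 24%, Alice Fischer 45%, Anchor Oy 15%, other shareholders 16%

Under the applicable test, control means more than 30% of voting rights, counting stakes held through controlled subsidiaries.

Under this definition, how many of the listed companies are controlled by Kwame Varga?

3

Kwame holds 48% of Greywick, so Kwame controls Greywick.
Kwame holds 100% of Caldera, so Kwame controls Caldera.
Caldera holds 40% of Anchor, so Kwame controls Anchor.
No other company's threshold is met.
Kwame controls 3 companies.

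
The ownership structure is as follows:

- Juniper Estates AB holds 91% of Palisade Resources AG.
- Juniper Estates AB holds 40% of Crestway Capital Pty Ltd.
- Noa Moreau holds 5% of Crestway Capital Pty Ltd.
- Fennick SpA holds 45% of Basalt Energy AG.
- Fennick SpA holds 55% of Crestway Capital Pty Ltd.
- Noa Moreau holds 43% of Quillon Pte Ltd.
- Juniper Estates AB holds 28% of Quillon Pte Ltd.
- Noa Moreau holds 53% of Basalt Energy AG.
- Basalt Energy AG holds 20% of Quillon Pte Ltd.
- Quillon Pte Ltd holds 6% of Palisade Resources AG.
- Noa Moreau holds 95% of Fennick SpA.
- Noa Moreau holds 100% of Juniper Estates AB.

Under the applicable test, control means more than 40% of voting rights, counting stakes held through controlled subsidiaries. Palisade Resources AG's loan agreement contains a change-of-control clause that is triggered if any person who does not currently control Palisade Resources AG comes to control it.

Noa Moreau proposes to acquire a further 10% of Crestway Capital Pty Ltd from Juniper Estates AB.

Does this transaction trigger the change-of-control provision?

No

The purchase adds only to Noa's holdings (Juniper's stake shrinks), so Noa is the only person who could newly come to control Palisade.
Noa holds 95% of Fennick, so Noa controls Fennick.
Fennick and Noa together hold 45% + 53% = 98% of Basalt, so Noa controls Basalt.
Noa holds 100% of Juniper, so Noa controls Juniper.
Juniper and Noa and Basalt together hold 28% + 43% + 20% = 91% of Quillon, so Noa controls Quillon.
Juniper and Quillon together hold 91% + 6% = 97% of Palisade, so Noa controls Palisade.
So Noa already controls Palisade before the transaction.
After the purchase, Noa's direct stake in Crestway rises to 5% + 10% = 15%, and Juniper's stake falls to 30%.
Noa controlled Palisade already, so this is not a new person acquiring control; every other person's position is unchanged or reduced.
No new person acquires control, so the clause is not triggered.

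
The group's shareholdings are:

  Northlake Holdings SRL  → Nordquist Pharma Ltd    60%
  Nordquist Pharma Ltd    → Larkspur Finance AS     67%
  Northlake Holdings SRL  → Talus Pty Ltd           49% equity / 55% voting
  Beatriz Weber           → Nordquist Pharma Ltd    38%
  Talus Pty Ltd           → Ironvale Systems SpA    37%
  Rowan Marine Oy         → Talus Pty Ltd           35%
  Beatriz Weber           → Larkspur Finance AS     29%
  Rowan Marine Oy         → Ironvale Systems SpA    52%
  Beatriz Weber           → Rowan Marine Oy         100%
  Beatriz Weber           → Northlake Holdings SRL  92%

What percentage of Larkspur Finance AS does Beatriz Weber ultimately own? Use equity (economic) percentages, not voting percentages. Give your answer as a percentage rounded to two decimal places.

Beatriz reaches Larkspur along 3 paths.
Via Northlake → Nordquist: 92% × 60% × 67% = 36.984%.
Via Nordquist: 38% × 67% = 25.46%.
Direct stake: 29% = 29%.
Total: 36.984% + 25.46% + 29% = 91.444%.
Rounded: 91.44%.

91.44%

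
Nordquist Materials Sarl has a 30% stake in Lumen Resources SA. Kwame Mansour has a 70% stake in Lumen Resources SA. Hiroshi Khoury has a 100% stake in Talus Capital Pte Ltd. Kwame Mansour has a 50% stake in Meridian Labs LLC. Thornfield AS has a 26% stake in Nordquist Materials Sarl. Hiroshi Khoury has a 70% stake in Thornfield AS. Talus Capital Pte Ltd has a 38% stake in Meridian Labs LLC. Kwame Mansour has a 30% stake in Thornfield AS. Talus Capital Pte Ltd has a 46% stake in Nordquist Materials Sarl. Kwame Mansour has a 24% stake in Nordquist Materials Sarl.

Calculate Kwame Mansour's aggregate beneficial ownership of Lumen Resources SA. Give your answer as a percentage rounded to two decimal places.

Kwame reaches Lumen along 3 paths.
Direct stake: 70% = 70%.
Via Nordquist: 24% × 30% = 7.2%.
Via Thornfield → Nordquist: 30% × 26% × 30% = 2.34%.
Total: 70% + 7.2% + 2.34% = 79.54%.

79.54%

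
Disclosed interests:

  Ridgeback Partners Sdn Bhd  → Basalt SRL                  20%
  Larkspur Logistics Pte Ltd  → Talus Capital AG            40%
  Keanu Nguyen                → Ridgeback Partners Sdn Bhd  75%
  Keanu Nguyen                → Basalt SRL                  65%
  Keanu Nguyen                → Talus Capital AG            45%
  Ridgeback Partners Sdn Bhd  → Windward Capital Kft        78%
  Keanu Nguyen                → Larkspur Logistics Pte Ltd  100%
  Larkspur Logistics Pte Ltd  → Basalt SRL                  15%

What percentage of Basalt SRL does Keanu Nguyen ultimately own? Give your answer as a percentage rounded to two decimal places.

Keanu reaches Basalt along 3 paths.
Via Ridgeback: 75% × 20% = 15%.
Via Larkspur: 100% × 15% = 15%.
Direct stake: 65% = 65%.
Total: 15% + 15% + 65% = 95%.
Rounded: 95.00%.

95.00%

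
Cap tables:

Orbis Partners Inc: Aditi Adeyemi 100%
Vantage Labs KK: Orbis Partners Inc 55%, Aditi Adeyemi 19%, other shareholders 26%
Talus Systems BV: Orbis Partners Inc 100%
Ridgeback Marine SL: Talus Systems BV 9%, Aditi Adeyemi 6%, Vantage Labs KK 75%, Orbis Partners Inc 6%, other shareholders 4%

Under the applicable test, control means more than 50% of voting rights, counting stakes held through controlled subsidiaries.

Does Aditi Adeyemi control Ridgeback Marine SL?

Aditi holds 100% of Orbis, so Aditi controls Orbis.
Orbis and Aditi together hold 55% + 19% = 74% of Vantage, so Aditi controls Vantage.
Orbis holds 100% of Talus, so Aditi controls Talus.
Talus and Aditi and Vantage and Orbis together hold 9% + 6% + 75% + 6% = 96% of Ridgeback, so Aditi controls Ridgeback.

Yes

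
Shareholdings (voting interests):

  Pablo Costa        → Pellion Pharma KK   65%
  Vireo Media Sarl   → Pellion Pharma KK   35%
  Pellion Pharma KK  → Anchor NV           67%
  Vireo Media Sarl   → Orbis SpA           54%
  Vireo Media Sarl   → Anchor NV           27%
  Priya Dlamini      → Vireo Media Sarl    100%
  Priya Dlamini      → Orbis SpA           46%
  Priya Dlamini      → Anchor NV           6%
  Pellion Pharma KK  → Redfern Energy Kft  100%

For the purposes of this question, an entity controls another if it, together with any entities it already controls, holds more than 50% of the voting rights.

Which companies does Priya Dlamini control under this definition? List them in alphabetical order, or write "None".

Priya holds 100% of Vireo, so Priya controls Vireo.
Vireo and Priya together hold 54% + 46% = 100% of Orbis, so Priya controls Orbis.
No other company's threshold is met.

Orbis SpA, Vireo Media Sarl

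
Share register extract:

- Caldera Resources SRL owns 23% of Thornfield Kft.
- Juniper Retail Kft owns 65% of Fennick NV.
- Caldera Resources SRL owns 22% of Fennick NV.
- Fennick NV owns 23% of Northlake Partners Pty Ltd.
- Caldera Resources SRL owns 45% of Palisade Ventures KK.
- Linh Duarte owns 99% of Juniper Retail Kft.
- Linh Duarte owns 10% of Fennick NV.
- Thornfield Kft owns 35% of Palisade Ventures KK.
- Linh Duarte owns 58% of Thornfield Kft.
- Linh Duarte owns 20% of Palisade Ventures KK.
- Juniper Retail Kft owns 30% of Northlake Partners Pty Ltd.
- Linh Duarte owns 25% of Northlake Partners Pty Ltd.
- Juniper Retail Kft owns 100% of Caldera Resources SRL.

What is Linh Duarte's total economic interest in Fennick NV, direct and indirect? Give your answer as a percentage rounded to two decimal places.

Linh reaches Fennick along 3 paths.
Via Juniper: 99% × 65% = 64.35%.
Via Juniper → Caldera: 99% × 100% × 22% = 21.78%.
Direct stake: 10% = 10%.
Total: 64.35% + 21.78% + 10% = 96.13%.

96.13%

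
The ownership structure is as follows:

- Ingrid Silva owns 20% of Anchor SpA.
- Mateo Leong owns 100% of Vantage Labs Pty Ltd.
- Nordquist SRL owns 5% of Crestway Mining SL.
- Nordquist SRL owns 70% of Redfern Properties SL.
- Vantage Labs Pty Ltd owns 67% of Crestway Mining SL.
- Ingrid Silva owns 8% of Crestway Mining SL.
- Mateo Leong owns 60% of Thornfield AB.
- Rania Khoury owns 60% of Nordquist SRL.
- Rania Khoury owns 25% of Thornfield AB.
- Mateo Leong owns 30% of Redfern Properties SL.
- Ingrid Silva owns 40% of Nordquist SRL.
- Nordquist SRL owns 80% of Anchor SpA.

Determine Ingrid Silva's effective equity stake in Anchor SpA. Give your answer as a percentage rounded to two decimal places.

52.00%

Ingrid reaches Anchor along 2 paths.
Via Nordquist: 40% × 80% = 32%.
Direct stake: 20% = 20%.
Total: 32% + 20% = 52%.
Rounded: 52.00%.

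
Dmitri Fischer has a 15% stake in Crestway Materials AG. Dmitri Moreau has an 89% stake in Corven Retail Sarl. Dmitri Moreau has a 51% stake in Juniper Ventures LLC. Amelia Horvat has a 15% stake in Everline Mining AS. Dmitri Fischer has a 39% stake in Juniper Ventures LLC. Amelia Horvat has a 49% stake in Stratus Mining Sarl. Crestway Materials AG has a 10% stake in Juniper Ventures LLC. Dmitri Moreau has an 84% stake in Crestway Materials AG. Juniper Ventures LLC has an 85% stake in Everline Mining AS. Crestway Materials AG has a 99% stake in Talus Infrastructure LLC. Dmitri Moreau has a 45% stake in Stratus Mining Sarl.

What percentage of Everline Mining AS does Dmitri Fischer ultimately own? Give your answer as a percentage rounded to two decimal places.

34.43%

Dmitri Fischer reaches Everline along 2 paths.
Via Crestway → Juniper: 15% × 10% × 85% = 1.275%.
Via Juniper: 39% × 85% = 33.15%.
Total: 1.275% + 33.15% = 34.425%.
Rounded: 34.43%.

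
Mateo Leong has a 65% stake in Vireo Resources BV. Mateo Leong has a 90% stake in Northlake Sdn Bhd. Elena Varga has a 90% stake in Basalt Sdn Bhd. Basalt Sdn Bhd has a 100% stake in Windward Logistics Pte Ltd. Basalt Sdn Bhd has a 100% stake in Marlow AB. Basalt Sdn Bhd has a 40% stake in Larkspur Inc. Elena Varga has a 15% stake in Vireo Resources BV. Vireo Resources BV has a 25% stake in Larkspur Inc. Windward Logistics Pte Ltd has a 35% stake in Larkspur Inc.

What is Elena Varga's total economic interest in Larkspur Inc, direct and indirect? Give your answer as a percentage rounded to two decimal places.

71.25%

Elena reaches Larkspur along 3 paths.
Via Basalt: 90% × 40% = 36%.
Via Vireo: 15% × 25% = 3.75%.
Via Basalt → Windward: 90% × 100% × 35% = 31.5%.
Total: 36% + 3.75% + 31.5% = 71.25%.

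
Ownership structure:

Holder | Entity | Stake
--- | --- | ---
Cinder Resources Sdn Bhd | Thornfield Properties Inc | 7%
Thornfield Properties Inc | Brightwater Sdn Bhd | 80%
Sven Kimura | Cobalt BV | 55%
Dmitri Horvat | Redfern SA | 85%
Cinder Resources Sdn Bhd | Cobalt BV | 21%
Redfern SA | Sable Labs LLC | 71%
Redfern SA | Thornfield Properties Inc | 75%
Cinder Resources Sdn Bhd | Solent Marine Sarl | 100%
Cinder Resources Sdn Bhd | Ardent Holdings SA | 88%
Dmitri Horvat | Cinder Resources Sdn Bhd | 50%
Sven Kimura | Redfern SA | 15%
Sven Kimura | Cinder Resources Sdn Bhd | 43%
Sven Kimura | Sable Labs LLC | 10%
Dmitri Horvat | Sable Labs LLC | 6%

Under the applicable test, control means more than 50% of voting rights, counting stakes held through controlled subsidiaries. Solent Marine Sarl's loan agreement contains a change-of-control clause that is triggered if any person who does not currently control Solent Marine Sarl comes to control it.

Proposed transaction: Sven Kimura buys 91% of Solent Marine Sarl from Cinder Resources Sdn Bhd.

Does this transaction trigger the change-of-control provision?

The purchase adds only to Sven's holdings (Cinder's stake shrinks), so Sven is the only person who could newly come to control Solent.
Sven holds 55% of Cobalt, so Sven controls Cobalt.
Neither Sven nor any entity Sven controls holds any voting interest in Solent.
So before the transaction, Sven does not control Solent.
After the purchase, Sven holds 91% of Solent directly, and Cinder's stake falls to 9%.
Sven holds 91% of Solent, so Sven controls Solent.
Sven did not control Solent before and does after, so the clause is triggered.

Yes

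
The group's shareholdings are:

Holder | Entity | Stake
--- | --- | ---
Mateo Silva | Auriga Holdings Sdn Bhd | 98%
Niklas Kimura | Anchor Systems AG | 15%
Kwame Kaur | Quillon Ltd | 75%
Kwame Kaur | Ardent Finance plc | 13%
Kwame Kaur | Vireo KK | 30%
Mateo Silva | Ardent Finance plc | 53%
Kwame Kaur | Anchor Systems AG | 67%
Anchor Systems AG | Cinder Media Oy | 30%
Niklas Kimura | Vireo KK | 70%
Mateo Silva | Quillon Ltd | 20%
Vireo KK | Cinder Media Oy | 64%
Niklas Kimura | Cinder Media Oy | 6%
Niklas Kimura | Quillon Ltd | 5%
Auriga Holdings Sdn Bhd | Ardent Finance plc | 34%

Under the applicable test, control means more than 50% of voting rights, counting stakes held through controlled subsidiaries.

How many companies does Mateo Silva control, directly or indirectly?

2

Mateo holds 98% of Auriga, so Mateo controls Auriga.
Auriga and Mateo together hold 34% + 53% = 87% of Ardent, so Mateo controls Ardent.
No other company's threshold is met.
Mateo controls 2 companies.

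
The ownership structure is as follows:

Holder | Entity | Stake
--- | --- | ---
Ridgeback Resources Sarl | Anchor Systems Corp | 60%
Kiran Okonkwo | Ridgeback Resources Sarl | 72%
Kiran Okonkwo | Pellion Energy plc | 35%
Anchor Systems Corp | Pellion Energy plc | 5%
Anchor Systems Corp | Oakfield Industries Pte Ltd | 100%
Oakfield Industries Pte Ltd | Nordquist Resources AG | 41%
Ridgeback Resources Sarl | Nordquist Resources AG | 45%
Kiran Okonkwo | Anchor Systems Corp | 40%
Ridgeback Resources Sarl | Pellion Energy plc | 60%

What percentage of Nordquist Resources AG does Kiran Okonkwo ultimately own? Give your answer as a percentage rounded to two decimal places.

66.51%

Kiran reaches Nordquist along 3 paths.
Via Anchor → Oakfield: 40% × 100% × 41% = 16.4%.
Via Ridgeback → Anchor → Oakfield: 72% × 60% × 100% × 41% = 17.712%.
Via Ridgeback: 72% × 45% = 32.4%.
Total: 16.4% + 17.712% + 32.4% = 66.512%.
Rounded: 66.51%.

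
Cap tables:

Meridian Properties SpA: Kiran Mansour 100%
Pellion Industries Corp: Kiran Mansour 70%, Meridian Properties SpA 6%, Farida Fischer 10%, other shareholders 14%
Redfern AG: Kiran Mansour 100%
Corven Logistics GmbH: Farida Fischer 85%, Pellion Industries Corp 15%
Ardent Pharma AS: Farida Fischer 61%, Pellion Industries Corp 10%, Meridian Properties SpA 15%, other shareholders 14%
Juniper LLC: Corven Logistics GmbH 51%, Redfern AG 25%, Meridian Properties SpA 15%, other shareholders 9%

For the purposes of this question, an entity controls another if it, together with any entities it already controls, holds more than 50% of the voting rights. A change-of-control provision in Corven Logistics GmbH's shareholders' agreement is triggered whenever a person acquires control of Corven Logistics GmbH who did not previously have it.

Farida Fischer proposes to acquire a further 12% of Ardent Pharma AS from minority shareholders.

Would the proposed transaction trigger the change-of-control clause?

The purchase changes only Farida's holdings, so Farida is the only person who could newly come to control Corven.
Farida holds 85% of Corven, so Farida controls Corven.
So Farida already controls Corven before the transaction.
After the purchase, Farida's direct stake in Ardent rises to 61% + 12% = 73%.
Farida controlled Corven already, so this is not a new person acquiring control; every other person's position is unchanged or reduced.
No new person acquires control, so the clause is not triggered.

No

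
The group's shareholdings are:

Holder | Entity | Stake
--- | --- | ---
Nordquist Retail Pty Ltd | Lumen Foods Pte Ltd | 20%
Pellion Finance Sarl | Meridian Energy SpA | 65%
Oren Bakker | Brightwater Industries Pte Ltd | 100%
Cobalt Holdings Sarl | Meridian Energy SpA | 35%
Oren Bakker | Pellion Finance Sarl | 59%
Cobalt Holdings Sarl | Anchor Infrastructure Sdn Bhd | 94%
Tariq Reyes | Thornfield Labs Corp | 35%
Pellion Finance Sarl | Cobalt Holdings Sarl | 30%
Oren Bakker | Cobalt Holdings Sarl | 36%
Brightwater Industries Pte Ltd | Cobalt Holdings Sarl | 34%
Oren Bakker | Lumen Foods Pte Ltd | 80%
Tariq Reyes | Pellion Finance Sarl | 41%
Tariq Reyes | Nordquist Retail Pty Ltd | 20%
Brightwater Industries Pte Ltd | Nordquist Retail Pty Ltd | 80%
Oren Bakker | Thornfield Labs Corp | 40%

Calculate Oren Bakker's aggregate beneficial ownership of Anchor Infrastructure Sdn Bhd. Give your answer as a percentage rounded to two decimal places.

82.44%

Oren reaches Anchor along 3 paths.
Via Brightwater → Cobalt: 100% × 34% × 94% = 31.96%.
Via Pellion → Cobalt: 59% × 30% × 94% = 16.638%.
Via Cobalt: 36% × 94% = 33.84%.
Total: 31.96% + 16.638% + 33.84% = 82.438%.
Rounded: 82.44%.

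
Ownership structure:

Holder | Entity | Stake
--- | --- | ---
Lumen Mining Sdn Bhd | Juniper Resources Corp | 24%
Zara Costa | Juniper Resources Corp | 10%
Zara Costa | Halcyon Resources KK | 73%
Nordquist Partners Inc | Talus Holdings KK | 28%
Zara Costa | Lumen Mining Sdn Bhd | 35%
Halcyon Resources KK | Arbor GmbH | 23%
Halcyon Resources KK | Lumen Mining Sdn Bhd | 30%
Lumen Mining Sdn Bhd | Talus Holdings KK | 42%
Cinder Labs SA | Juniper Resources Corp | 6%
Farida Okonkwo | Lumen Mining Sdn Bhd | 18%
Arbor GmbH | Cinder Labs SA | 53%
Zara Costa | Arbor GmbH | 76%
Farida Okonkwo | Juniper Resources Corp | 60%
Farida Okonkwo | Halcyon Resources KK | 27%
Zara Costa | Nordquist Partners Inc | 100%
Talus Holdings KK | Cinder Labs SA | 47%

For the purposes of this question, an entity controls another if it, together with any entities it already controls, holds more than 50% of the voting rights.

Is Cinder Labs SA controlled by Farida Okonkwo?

Farida holds 60% of Juniper, so Farida controls Juniper.
Neither Farida nor any entity Farida controls holds any voting interest in Cinder.
So Farida does not control Cinder.

No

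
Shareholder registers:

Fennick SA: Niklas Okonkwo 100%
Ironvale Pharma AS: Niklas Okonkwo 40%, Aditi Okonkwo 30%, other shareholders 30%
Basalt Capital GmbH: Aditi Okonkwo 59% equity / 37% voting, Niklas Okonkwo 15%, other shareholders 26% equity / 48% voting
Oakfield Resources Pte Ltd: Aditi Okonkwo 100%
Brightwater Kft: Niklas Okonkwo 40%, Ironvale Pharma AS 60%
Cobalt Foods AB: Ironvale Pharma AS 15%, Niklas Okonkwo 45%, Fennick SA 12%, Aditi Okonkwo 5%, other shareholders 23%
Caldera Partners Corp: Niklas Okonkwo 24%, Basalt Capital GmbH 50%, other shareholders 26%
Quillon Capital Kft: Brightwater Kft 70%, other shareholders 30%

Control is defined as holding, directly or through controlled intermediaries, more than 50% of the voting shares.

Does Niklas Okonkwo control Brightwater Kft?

Niklas holds 100% of Fennick, so Niklas controls Fennick.
Niklas and Fennick together hold 45% + 12% = 57% of Cobalt, so Niklas controls Cobalt.
In Brightwater, Niklas's side holds only 40%, not > 50%.
So Niklas does not control Brightwater.

No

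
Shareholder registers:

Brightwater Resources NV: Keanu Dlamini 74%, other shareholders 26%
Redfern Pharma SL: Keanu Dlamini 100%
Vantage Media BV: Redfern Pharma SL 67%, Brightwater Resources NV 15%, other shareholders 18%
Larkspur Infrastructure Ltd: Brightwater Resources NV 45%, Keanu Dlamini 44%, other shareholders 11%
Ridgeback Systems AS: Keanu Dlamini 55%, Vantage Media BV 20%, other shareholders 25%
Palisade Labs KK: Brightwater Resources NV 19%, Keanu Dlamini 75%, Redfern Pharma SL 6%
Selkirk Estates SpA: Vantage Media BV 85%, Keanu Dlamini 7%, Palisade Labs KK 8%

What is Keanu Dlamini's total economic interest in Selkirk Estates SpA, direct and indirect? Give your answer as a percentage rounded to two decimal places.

80.99%

Keanu reaches Selkirk along 6 paths.
Via Redfern → Vantage: 100% × 67% × 85% = 56.95%.
Via Brightwater → Vantage: 74% × 15% × 85% = 9.435%.
Direct stake: 7% = 7%.
Via Brightwater → Palisade: 74% × 19% × 8% = 1.1248%.
Via Palisade: 75% × 8% = 6%.
Via Redfern → Palisade: 100% × 6% × 8% = 0.48%.
Total: 56.95% + 9.435% + 7% + 1.1248% + 6% + 0.48% = 80.9898%.
Rounded: 80.99%.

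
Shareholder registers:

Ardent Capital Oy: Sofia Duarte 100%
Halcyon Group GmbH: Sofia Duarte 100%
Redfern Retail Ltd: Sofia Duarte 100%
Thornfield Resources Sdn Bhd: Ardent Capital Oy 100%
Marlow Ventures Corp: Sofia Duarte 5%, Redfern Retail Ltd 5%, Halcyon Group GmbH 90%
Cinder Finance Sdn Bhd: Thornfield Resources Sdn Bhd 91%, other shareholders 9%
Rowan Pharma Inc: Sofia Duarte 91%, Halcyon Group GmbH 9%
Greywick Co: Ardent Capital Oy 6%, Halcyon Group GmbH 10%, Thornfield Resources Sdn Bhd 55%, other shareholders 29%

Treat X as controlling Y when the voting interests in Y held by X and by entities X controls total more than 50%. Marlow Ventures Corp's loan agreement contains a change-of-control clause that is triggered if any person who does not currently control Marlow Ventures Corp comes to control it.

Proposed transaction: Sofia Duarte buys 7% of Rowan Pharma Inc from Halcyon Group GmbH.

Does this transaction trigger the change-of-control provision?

No

The purchase adds only to Sofia's holdings (Halcyon's stake shrinks), so Sofia is the only person who could newly come to control Marlow.
Sofia holds 100% of Halcyon, so Sofia controls Halcyon.
Sofia holds 100% of Redfern, so Sofia controls Redfern.
Sofia and Redfern and Halcyon together hold 5% + 5% + 90% = 100% of Marlow, so Sofia controls Marlow.
So Sofia already controls Marlow before the transaction.
After the purchase, Sofia's direct stake in Rowan rises to 91% + 7% = 98%, and Halcyon's stake falls to 2%.
Sofia controlled Marlow already, so this is not a new person acquiring control; every other person's position is unchanged or reduced.
No new person acquires control, so the clause is not triggered.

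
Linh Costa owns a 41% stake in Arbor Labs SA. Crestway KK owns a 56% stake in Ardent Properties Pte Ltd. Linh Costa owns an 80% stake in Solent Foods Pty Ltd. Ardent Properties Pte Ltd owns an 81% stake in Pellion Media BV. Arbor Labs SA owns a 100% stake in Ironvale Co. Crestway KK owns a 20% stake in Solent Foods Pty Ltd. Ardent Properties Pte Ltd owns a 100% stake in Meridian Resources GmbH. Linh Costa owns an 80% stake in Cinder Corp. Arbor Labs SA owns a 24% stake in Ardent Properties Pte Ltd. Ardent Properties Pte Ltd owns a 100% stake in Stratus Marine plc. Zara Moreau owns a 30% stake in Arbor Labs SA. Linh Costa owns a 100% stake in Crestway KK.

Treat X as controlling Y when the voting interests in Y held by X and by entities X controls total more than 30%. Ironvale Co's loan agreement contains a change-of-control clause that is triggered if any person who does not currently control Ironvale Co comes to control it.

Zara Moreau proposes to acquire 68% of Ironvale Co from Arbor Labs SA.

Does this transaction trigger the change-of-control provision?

Yes

The purchase adds only to Zara's holdings (Arbor's stake shrinks), so Zara is the only person who could newly come to control Ironvale.
Zara's largest direct stake is 30% in Arbor, which does not meet the threshold, so Zara controls no company.
Neither Zara nor any entity Zara controls holds any voting interest in Ironvale.
So before the transaction, Zara does not control Ironvale.
After the purchase, Zara holds 68% of Ironvale directly, and Arbor's stake falls to 32%.
Zara holds 68% of Ironvale, so Zara controls Ironvale.
Zara did not control Ironvale before and does after, so the clause is triggered.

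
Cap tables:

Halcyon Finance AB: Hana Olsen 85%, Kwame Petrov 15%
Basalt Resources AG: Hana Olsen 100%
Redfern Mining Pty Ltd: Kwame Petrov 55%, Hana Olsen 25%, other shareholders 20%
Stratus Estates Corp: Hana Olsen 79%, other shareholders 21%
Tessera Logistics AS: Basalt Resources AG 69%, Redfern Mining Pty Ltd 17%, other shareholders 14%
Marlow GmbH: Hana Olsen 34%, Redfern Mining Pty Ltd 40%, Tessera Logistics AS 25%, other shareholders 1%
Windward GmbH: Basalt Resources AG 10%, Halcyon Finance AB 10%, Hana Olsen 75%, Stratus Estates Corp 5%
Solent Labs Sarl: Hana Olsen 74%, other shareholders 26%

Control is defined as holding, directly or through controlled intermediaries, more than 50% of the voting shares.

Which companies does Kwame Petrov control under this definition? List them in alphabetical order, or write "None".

Kwame holds 55% of Redfern, so Kwame controls Redfern.
No other company's threshold is met.

Redfern Mining Pty Ltd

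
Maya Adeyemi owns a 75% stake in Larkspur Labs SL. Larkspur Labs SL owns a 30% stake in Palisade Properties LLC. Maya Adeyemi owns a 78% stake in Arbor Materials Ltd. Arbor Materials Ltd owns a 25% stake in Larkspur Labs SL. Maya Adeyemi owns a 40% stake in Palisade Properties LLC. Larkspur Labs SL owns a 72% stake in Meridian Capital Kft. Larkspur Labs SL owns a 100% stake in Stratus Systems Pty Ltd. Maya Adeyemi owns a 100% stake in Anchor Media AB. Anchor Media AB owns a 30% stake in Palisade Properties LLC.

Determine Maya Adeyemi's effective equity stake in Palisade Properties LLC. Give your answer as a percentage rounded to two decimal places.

98.35%

Maya reaches Palisade along 4 paths.
Via Larkspur: 75% × 30% = 22.5%.
Via Arbor → Larkspur: 78% × 25% × 30% = 5.85%.
Direct stake: 40% = 40%.
Via Anchor: 100% × 30% = 30%.
Total: 22.5% + 5.85% + 40% + 30% = 98.35%.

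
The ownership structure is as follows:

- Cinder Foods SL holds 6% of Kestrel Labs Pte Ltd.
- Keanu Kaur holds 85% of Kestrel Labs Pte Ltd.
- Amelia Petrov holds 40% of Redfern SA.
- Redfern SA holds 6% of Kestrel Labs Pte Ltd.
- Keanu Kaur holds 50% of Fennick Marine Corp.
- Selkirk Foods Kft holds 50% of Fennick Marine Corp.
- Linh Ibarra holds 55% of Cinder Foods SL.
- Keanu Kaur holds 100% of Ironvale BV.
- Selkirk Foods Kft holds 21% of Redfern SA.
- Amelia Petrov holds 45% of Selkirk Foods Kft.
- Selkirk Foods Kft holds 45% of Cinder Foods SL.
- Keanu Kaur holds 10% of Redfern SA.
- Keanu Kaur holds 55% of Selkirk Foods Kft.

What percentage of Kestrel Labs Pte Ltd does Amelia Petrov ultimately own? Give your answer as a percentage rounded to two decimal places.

4.18%

Amelia reaches Kestrel along 3 paths.
Via Selkirk → Redfern: 45% × 21% × 6% = 0.567%.
Via Redfern: 40% × 6% = 2.4%.
Via Selkirk → Cinder: 45% × 45% × 6% = 1.215%.
Total: 0.567% + 2.4% + 1.215% = 4.182%.
Rounded: 4.18%.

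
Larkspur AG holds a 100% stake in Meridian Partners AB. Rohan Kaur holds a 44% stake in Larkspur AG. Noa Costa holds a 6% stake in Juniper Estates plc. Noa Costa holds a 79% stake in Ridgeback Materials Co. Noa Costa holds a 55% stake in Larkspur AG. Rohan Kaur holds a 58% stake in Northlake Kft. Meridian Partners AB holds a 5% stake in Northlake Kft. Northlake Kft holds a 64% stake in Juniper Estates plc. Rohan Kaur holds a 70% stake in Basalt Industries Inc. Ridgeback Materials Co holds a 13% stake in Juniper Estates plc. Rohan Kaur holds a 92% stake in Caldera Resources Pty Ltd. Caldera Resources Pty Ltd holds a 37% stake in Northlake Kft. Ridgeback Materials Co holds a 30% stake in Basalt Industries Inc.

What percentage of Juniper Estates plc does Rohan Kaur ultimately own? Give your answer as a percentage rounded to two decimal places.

Rohan reaches Juniper along 3 paths.
Via Caldera → Northlake: 92% × 37% × 64% = 21.7856%.
Via Northlake: 58% × 64% = 37.12%.
Via Larkspur → Meridian → Northlake: 44% × 100% × 5% × 64% = 1.408%.
Total: 21.7856% + 37.12% + 1.408% = 60.3136%.
Rounded: 60.31%.

60.31%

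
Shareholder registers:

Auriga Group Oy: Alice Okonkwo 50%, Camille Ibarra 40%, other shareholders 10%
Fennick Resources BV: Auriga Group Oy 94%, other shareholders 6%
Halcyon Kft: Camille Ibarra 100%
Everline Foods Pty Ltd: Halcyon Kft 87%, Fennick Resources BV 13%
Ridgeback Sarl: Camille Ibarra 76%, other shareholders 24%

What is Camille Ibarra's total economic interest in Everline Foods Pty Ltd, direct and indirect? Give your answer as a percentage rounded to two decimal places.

Camille reaches Everline along 2 paths.
Via Halcyon: 100% × 87% = 87%.
Via Auriga → Fennick: 40% × 94% × 13% = 4.888%.
Total: 87% + 4.888% = 91.888%.
Rounded: 91.89%.

91.89%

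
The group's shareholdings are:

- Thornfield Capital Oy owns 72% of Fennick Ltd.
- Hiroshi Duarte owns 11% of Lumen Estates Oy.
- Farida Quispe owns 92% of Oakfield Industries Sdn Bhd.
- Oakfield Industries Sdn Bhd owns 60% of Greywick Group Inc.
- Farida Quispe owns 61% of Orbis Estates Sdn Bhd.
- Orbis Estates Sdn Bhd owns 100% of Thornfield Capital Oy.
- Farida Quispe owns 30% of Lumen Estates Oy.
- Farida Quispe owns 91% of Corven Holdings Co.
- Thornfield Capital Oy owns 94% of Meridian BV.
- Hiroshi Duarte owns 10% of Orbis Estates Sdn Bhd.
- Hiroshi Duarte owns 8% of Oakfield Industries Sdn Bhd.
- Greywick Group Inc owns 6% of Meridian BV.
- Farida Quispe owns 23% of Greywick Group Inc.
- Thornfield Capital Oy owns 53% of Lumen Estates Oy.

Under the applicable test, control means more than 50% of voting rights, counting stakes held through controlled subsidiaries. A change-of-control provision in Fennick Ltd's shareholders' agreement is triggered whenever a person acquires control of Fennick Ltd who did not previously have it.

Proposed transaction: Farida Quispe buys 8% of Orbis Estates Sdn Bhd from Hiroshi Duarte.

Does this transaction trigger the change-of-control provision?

The purchase adds only to Farida's holdings (Hiroshi's stake shrinks), so Farida is the only person who could newly come to control Fennick.
Farida holds 61% of Orbis, so Farida controls Orbis.
Orbis holds 100% of Thornfield, so Farida controls Thornfield.
Thornfield holds 72% of Fennick, so Farida controls Fennick.
So Farida already controls Fennick before the transaction.
After the purchase, Farida's direct stake in Orbis rises to 61% + 8% = 69%, and Hiroshi's stake falls to 2%.
Farida controlled Fennick already, so this is not a new person acquiring control; every other person's position is unchanged or reduced.
No new person acquires control, so the clause is not triggered.

No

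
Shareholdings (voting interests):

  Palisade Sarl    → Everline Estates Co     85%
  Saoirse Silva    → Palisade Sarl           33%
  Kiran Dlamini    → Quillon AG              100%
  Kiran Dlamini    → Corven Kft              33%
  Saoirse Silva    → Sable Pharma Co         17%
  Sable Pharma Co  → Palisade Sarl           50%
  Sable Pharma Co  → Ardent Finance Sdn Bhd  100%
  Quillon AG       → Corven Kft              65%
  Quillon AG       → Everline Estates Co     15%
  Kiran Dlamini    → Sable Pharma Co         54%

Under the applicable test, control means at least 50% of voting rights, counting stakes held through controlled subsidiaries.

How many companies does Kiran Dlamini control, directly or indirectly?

Kiran holds 100% of Quillon, so Kiran controls Quillon.
Kiran holds 54% of Sable, so Kiran controls Sable.
Sable holds 50% of Palisade, so Kiran controls Palisade.
Sable holds 100% of Ardent, so Kiran controls Ardent.
Quillon and Kiran together hold 65% + 33% = 98% of Corven, so Kiran controls Corven.
Quillon and Palisade together hold 15% + 85% = 100% of Everline, so Kiran controls Everline.
Kiran controls 6 companies.

6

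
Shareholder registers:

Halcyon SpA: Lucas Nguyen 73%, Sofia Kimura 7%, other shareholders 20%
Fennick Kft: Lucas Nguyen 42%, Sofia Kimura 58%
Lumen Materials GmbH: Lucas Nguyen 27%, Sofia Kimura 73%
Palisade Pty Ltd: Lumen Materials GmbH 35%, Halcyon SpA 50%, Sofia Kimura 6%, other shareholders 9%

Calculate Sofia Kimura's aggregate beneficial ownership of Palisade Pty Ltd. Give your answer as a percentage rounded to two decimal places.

35.05%

Sofia reaches Palisade along 3 paths.
Via Lumen: 73% × 35% = 25.55%.
Via Halcyon: 7% × 50% = 3.5%.
Direct stake: 6% = 6%.
Total: 25.55% + 3.5% + 6% = 35.05%.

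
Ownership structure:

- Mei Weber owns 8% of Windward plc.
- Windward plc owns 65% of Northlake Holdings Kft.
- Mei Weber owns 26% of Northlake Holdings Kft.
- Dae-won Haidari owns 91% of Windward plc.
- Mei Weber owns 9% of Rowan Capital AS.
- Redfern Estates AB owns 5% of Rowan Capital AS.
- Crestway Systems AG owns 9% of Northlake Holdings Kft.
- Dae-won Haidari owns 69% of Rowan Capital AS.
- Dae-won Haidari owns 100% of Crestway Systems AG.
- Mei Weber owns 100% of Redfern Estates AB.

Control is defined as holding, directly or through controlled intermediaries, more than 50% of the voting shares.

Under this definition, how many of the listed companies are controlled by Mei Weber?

1

Mei holds 100% of Redfern, so Mei controls Redfern.
No other company's threshold is met.
Mei controls 1 company.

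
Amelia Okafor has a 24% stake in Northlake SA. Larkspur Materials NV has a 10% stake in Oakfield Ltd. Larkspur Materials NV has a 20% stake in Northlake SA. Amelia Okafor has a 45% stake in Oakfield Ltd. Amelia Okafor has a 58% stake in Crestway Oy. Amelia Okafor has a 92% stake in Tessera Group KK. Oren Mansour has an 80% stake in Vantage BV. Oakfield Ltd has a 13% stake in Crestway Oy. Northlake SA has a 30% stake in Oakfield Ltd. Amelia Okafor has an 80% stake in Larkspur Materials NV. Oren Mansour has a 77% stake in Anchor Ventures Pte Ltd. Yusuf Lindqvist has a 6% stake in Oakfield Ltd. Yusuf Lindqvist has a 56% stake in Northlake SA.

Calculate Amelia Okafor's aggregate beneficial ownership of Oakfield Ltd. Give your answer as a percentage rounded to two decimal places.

65.00%

Amelia reaches Oakfield along 4 paths.
Direct stake: 45% = 45%.
Via Larkspur → Northlake: 80% × 20% × 30% = 4.8%.
Via Northlake: 24% × 30% = 7.2%.
Via Larkspur: 80% × 10% = 8%.
Total: 45% + 4.8% + 7.2% + 8% = 65%.
Rounded: 65.00%.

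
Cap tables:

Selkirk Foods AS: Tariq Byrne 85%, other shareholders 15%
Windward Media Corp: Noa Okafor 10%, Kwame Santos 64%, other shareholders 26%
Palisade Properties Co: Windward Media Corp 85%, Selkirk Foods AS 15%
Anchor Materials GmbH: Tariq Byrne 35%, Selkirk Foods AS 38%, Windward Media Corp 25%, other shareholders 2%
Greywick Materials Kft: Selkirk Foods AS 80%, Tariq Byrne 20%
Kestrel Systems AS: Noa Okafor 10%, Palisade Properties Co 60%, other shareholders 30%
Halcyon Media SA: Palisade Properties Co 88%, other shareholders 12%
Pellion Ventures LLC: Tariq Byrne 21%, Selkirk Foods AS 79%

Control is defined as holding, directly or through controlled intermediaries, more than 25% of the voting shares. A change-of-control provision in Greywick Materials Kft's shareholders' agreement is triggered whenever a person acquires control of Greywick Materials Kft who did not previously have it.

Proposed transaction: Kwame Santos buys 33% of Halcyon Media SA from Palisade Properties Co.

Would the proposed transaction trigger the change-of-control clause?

No

The purchase adds only to Kwame's holdings (Palisade's stake shrinks), so Kwame is the only person who could newly come to control Greywick.
Kwame holds 64% of Windward, so Kwame controls Windward.
Windward holds 85% of Palisade, so Kwame controls Palisade.
Palisade holds 60% of Kestrel, so Kwame controls Kestrel.
Palisade holds 88% of Halcyon, so Kwame controls Halcyon.
Neither Kwame nor any entity Kwame controls holds any voting interest in Greywick.
So before the transaction, Kwame does not control Greywick.
After the purchase, Kwame holds 33% of Halcyon directly, and Palisade's stake falls to 55%.
Palisade and Kwame together hold 55% + 33% = 88% of Halcyon, so Kwame controls Halcyon.
After the transaction, neither Kwame nor any entity Kwame controls holds a voting interest in Greywick, so Kwame still does not control it.
No new person acquires control, so the clause is not triggered.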